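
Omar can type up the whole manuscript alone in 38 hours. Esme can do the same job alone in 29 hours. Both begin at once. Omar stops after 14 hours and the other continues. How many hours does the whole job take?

In the first 14 hours the combined rate is 67/1102, so 469/551 of the job is done, leaving 82/551.
After Omar leaves the rate is 1/29 per hour; the remaining 82/551 takes 82/19 hours.
Total = 14 + 82/19 = 348/19 hours.

348/19 hours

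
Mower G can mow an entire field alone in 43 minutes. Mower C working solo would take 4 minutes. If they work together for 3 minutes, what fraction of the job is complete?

141/172

Combined rate: 1/43 + 1/4 = (4 + 43)/172 = 47/172 per minute.
In 3 minutes they complete 3·47/172 = 141/172 of the job.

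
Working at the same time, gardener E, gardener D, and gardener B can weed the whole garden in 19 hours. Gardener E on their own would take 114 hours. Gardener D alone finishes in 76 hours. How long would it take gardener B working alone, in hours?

Combined rate is 1/19 per hour.
Known contribution: 1/114 + 1/76 = (2 + 3)/228 = 5/228 per hour.
So gardener B's rate is 1/19 − 5/228 = 7/228, meaning 228/7 hours alone.

228/7 hours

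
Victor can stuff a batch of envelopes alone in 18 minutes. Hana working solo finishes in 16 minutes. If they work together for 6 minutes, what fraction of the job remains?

7/24

Combined rate: 1/18 + 1/16 = (8 + 9)/144 = 17/144 per minute.
In 6 minutes they complete 6·17/144 = 17/24 of the job.
So 7/24 remains.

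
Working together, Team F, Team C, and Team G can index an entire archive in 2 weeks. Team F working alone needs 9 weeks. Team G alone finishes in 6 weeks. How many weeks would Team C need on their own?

9/2 weeks

Combined rate is 1/2 per week.
Known contribution: 1/9 + 1/6 = (2 + 3)/18 = 5/18 per week.
So Team C's rate is 1/2 − 5/18 = 2/9, meaning 9/2 weeks alone.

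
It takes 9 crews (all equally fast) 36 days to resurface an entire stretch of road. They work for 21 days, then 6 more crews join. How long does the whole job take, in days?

One crew does 1/324 of the job per day.
After 21 days with 9 crews, 7/12 is done (5/12 left).
With 15 crews the rate is 15/324 = 5/108, so the rest takes 5/12 ÷ 5/108 = 9 days.
Total = 21 + 9 = 30 days.

30 days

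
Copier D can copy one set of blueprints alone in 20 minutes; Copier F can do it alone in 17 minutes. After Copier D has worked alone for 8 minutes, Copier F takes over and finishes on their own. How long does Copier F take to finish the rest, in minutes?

In 8 minutes Copier D does 8/20 = 2/5 of the job, leaving 3/5.
Copier F works at 1/17 per minute, so finishing takes 3/5 ÷ 1/17 = 51/5 minutes.

51/5 minutes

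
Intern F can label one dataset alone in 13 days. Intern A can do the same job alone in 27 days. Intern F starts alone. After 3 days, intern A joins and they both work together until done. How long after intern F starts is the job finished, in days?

39/4 days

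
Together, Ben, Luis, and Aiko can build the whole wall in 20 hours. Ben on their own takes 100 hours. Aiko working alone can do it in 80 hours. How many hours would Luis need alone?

Combined rate is 1/20 per hour.
Known contribution: 1/100 + 1/80 = (4 + 5)/400 = 9/400 per hour.
So Luis's rate is 1/20 − 9/400 = 11/400, meaning 400/11 hours alone.

400/11 hours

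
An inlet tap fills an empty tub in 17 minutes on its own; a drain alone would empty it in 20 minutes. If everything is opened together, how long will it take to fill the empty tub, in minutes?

Net rate = 1/17 − 1/20 = (20 − 17)/340 = 3/340 per minute.
Filling time = 1 ÷ (3/340) = 340/3 minutes.

340/3 minutes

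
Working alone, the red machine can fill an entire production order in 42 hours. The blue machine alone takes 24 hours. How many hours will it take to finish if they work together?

168/11 hours

Combined rate: 1/42 + 1/24 = (4 + 7)/168 = 11/168 per hour.
Time = 1 ÷ (11/168) = 168/11 hours.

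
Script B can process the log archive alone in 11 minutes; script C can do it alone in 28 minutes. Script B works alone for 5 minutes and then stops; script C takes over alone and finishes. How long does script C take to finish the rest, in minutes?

In 5 minutes script B does 5/11 of the job, leaving 6/11.
Script C works at 1/28 per minute, so finishing takes 6/11 ÷ 1/28 = 168/11 minutes.

168/11 minutes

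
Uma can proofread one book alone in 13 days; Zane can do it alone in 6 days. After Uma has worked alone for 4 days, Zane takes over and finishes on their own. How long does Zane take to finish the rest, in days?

54/13 days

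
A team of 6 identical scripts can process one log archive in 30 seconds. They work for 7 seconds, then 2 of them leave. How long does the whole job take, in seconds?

One script does 1/180 of the job per second.
After 7 seconds with 6 scripts, 7/30 is done (23/30 left).
With 4 scripts the rate is 4/180 = 1/45, so the rest takes 23/30 ÷ 1/45 = 69/2 seconds.
Total = 7 + 69/2 = 83/2 seconds.

83/2 seconds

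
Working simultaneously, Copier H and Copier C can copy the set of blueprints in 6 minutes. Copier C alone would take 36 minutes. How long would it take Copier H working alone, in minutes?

Combined rate is 1/6 per minute.
Known contribution: 1/36 per minute.
So Copier H's rate is 1/6 − 1/36 = 5/36, meaning 36/5 minutes alone.

36/5 minutes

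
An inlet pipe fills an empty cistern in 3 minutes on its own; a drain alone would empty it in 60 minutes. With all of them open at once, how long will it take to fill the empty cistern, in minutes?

60/19 minutes

Net rate = 1/3 − 1/60 = (20 − 1)/60 = 19/60 per minute.
Filling time = 1 ÷ (19/60) = 60/19 minutes.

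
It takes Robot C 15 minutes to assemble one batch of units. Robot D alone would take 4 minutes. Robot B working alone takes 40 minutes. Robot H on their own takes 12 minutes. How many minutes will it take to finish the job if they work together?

40/17 minutes

Combined rate: 1/15 + 1/4 + 1/40 + 1/12 = (8 + 30 + 3 + 10)/120 = 51/120 = 17/40 per minute.
Time = 1 ÷ (17/40) = 40/17 minutes.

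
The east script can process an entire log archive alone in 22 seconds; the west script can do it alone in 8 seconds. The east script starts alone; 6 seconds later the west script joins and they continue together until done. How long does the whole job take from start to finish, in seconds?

In 6 seconds the east script does 6/22 = 3/11 of the job, leaving 8/11.
The east script and the west script together work at 15/88 per second, so finishing takes 8/11 ÷ 15/88 = 64/15 seconds.
Total time = 6 + 64/15 = 154/15 seconds.

154/15 seconds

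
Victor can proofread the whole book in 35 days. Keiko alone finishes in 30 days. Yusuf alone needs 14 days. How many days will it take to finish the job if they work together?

Combined rate: 1/35 + 1/30 + 1/14 = (6 + 7 + 15)/210 = 28/210 = 2/15 per day.
Time = 1 ÷ (2/15) = 15/2 days.

15/2 days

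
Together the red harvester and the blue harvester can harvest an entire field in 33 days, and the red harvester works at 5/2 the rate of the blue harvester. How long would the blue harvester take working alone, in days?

231/2 days

Let the blue harvester's rate be r; then the red harvester's rate is (5/2)r, so together (5/2 + 1)r = (7/2)r = 1/33.
Thus r = 2/231 per day.
The blue harvester alone: 231/2 days; the red harvester alone: 231/5 days.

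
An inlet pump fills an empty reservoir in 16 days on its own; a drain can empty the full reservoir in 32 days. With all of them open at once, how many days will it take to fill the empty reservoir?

32 days

Net rate = 1/16 − 1/32 = (2 − 1)/32 = 1/32 per day.
Filling time = 1 ÷ (1/32) = 32 days.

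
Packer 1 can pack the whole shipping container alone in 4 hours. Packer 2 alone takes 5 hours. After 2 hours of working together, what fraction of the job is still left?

Combined rate: 1/4 + 1/5 = (5 + 4)/20 = 9/20 per hour.
In 2 hours they complete 2·9/20 = 9/10 of the job.
So 1/10 remains.

1/10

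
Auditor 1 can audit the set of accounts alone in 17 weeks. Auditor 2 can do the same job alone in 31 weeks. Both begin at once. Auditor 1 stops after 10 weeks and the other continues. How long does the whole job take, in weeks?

217/17 weeks

In the first 10 weeks the combined rate is 48/527, so 480/527 of the job is done, leaving 47/527.
After auditor 1 leaves the rate is 1/31 per week; the remaining 47/527 takes 47/17 weeks.
Total = 10 + 47/17 = 217/17 weeks.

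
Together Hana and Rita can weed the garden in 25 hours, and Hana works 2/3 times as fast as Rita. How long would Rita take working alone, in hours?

Let Rita's rate be r; then Hana's rate is (2/3)r, so together (2/3 + 1)r = (5/3)r = 1/25.
Thus r = 3/125 per hour.
Rita alone: 125/3 hours; Hana alone: 125/2 hours.

125/3 hours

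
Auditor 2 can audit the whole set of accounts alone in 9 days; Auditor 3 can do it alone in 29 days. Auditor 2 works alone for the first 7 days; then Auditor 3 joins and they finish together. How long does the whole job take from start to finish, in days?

In 7 days Auditor 2 does 7/9 of the job, leaving 2/9.
Auditor 2 and Auditor 3 together work at 38/261 per day, so finishing takes 2/9 ÷ 38/261 = 29/19 days.
Total time = 7 + 29/19 = 162/19 days.

162/19 days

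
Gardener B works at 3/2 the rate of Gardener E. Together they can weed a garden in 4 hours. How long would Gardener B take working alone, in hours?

20/3 hours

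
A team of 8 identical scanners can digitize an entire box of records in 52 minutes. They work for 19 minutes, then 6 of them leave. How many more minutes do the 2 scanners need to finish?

One scanner does 1/416 of the job per minute.
After 19 minutes with 8 scanners, 19/52 is done (33/52 left).
With 2 scanners the rate is 2/416 = 1/208, so the rest takes 33/52 ÷ 1/208 = 132 minutes.

132 minutes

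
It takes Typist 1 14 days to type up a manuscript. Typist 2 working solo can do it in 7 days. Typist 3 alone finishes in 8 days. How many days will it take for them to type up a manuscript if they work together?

56/19 days

Combined rate: 1/14 + 1/7 + 1/8 = (4 + 8 + 7)/56 = 19/56 per day.
Time = 1 ÷ (19/56) = 56/19 days.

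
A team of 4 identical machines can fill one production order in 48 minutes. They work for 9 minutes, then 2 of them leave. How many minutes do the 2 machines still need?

One machine does 1/192 of the job per minute.
After 9 minutes with 4 machines, 3/16 is done (13/16 left).
With 2 machines the rate is 2/192 = 1/96, so the rest takes 13/16 ÷ 1/96 = 78 minutes.

78 minutes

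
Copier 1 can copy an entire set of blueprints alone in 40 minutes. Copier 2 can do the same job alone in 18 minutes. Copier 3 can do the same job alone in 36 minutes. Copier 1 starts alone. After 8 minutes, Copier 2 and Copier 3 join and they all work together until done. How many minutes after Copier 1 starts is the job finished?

In the first 8 minutes Copier 1 alone does 8/40 = 1/5 of the job, leaving 4/5.
Once everyone is working, combined rate: 1/40 + 1/18 + 1/36 = (9 + 20 + 10)/360 = 39/360 = 13/120 per minute.
Remaining 4/5 at 13/120 per minute takes 96/13 minutes.
Total from the start = 8 + 96/13 = 200/13 minutes.

200/13 minutes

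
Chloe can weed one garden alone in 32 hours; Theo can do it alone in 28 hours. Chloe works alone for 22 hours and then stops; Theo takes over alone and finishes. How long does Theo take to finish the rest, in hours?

35/4 hours

In 22 hours Chloe does 22/32 = 11/16 of the job, leaving 5/16.
Theo works at 1/28 per hour, so finishing takes 5/16 ÷ 1/28 = 35/4 hours.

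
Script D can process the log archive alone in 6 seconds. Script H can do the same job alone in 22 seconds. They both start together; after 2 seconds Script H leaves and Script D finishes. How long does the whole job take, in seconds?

60/11 seconds

In the first 2 seconds the combined rate is 7/33, so 14/33 of the job is done, leaving 19/33.
After Script H leaves the rate is 1/6 per second; the remaining 19/33 takes 38/11 seconds.
Total = 2 + 38/11 = 60/11 seconds.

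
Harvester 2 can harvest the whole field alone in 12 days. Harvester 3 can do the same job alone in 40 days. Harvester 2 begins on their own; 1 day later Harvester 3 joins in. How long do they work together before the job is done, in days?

110/13 days

In the first 1 day Harvester 2 alone does 1/12 of the job, leaving 11/12.
Once everyone is working, combined rate: 1/12 + 1/40 = (10 + 3)/120 = 13/120 per day.
Remaining 11/12 at 13/120 per day takes 110/13 days.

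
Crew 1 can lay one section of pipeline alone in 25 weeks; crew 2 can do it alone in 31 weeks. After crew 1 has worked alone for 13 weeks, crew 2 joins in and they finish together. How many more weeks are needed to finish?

In 13 weeks crew 1 does 13/25 of the job, leaving 12/25.
Crew 1 and crew 2 together work at 56/775 per week, so finishing takes 12/25 ÷ 56/775 = 93/14 weeks.

93/14 weeks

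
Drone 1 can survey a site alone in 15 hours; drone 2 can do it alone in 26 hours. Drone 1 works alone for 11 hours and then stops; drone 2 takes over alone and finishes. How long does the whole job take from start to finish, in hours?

In 11 hours drone 1 does 11/15 of the job, leaving 4/15.
Drone 2 works at 1/26 per hour, so finishing takes 4/15 ÷ 1/26 = 104/15 hours.
Total time = 11 + 104/15 = 269/15 hours.

269/15 hours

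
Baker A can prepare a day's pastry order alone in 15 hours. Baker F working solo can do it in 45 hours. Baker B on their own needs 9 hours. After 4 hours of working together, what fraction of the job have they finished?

4/5

Combined rate: 1/15 + 1/45 + 1/9 = (3 + 1 + 5)/45 = 9/45 = 1/5 per hour.
In 4 hours they complete 4·1/5 = 4/5 of the job.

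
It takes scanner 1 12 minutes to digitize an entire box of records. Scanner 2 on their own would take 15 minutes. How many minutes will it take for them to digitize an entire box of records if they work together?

20/3 minutes

With two workers the combined time is the product over the sum: 12·15/(12+15) = 180/27 = 20/3 minutes.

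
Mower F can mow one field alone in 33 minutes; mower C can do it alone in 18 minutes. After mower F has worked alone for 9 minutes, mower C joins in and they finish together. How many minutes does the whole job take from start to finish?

297/17 minutes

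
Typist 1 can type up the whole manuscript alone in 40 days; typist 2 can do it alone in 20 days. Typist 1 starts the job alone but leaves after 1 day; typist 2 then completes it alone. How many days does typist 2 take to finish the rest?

39/2 days

In 1 day typist 1 does 1/40 of the job, leaving 39/40.
Typist 2 works at 1/20 per day, so finishing takes 39/40 ÷ 1/20 = 39/2 days.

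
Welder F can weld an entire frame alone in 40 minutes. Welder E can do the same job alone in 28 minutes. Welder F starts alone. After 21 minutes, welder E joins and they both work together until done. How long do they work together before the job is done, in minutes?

133/17 minutes

In the first 21 minutes welder F alone does 21/40 of the job, leaving 19/40.
Once everyone is working, combined rate: 1/40 + 1/28 = (7 + 10)/280 = 17/280 per minute.
Remaining 19/40 at 17/280 per minute takes 133/17 minutes.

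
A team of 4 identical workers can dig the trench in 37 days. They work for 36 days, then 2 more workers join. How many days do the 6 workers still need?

2/3 days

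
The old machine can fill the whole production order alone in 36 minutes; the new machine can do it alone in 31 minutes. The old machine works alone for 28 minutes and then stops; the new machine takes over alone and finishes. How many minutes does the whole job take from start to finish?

314/9 minutes

In 28 minutes the old machine does 28/36 = 7/9 of the job, leaving 2/9.
The new machine works at 1/31 per minute, so finishing takes 2/9 ÷ 1/31 = 62/9 minutes.
Total time = 28 + 62/9 = 314/9 minutes.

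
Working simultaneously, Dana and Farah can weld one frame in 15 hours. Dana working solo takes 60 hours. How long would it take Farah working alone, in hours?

Combined rate is 1/15 per hour.
Known contribution: 1/60 per hour.
So Farah's rate is 1/15 − 1/60 = 1/20, meaning 20 hours alone.

20 hours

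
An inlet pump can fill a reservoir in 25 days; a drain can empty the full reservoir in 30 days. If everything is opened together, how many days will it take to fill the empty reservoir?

Net rate = 1/25 − 1/30 = (6 − 5)/150 = 1/150 per day.
Filling time = 1 ÷ (1/150) = 150 days.

150 days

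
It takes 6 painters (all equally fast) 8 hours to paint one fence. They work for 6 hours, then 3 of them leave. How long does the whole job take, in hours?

10 hours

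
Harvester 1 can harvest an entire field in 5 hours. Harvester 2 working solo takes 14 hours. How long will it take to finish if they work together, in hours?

70/19 hours

Combined rate: 1/5 + 1/14 = (14 + 5)/70 = 19/70 per hour.
Time = 1 ÷ (19/70) = 70/19 hours.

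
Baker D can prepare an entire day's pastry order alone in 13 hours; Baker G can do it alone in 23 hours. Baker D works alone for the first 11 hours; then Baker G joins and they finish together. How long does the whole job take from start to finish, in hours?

In 11 hours Baker D does 11/13 of the job, leaving 2/13.
Baker D and Baker G together work at 36/299 per hour, so finishing takes 2/13 ÷ 36/299 = 23/18 hours.
Total time = 11 + 23/18 = 221/18 hours.

221/18 hours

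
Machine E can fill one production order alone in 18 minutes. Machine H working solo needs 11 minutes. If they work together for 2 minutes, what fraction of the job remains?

Combined rate: 1/18 + 1/11 = (11 + 18)/198 = 29/198 per minute.
In 2 minutes they complete 2·29/198 = 29/99 of the job.
So 70/99 remains.

70/99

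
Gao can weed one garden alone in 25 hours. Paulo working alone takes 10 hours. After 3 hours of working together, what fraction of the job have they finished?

21/50

Combined rate: 1/25 + 1/10 = (2 + 5)/50 = 7/50 per hour.
In 3 hours they complete 3·7/50 = 21/50 of the job.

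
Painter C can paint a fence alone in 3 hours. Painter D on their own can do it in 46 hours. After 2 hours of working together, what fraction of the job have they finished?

49/69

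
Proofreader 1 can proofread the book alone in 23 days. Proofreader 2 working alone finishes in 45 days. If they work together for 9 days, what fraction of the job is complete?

Combined rate: 1/23 + 1/45 = (45 + 23)/1035 = 68/1035 per day.
In 9 days they complete 9·68/1035 = 68/115 of the job.

68/115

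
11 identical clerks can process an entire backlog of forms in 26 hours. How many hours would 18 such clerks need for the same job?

143/9 hours

Total work is 11·26 = 286 clerk-hours.
With 18 clerks: 286/18 = 143/9 hours.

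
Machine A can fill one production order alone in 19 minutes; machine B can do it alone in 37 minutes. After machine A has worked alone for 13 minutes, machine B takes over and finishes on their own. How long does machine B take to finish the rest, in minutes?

In 13 minutes machine A does 13/19 of the job, leaving 6/19.
Machine B works at 1/37 per minute, so finishing takes 6/19 ÷ 1/37 = 222/19 minutes.

222/19 minutes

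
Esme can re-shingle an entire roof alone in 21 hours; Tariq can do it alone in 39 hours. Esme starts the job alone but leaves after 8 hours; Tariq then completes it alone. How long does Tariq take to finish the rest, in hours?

169/7 hours

In 8 hours Esme does 8/21 of the job, leaving 13/21.
Tariq works at 1/39 per hour, so finishing takes 13/21 ÷ 1/39 = 169/7 hours.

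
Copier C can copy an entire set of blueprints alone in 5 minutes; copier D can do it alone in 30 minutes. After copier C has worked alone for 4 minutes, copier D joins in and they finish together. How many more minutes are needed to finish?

6/7 minutes

In 4 minutes copier C does 4/5 of the job, leaving 1/5.
Copier C and copier D together work at 7/30 per minute, so finishing takes 1/5 ÷ 7/30 = 6/7 minutes.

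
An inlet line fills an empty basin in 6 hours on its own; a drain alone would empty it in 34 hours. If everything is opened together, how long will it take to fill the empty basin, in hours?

Net rate = 1/6 − 1/34 = (17 − 3)/102 = 14/102 = 7/51 per hour.
Filling time = 1 ÷ (7/51) = 51/7 hours.

51/7 hours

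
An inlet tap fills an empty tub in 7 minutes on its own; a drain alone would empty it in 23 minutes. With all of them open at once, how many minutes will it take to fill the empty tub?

161/16 minutes

Net rate = 1/7 − 1/23 = (23 − 7)/161 = 16/161 per minute.
Filling time = 1 ÷ (16/161) = 161/16 minutes.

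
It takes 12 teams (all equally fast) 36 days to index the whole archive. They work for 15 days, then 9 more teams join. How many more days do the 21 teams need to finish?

12 days

One team does 1/432 of the job per day.
After 15 days with 12 teams, 5/12 is done (7/12 left).
With 21 teams the rate is 21/432 = 7/144, so the rest takes 7/12 ÷ 7/144 = 12 days.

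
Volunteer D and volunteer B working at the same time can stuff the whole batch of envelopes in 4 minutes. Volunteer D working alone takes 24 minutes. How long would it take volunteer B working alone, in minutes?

24/5 minutes

Combined rate is 1/4 per minute.
Known contribution: 1/24 per minute.
So volunteer B's rate is 1/4 − 1/24 = 5/24, meaning 24/5 minutes alone.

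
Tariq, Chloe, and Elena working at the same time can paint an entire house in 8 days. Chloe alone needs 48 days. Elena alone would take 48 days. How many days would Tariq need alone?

Combined rate is 1/8 per day.
Known contribution: 1/48 + 1/48 = (1 + 1)/48 = 2/48 = 1/24 per day.
So Tariq's rate is 1/8 − 1/24 = 1/12, meaning 12 days alone.

12 days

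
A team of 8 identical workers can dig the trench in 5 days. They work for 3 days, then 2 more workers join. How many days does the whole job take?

One worker does 1/40 of the job per day.
After 3 days with 8 workers, 3/5 is done (2/5 left).
With 10 workers the rate is 10/40 = 1/4, so the rest takes 2/5 ÷ 1/4 = 8/5 days.
Total = 3 + 8/5 = 23/5 days.

23/5 days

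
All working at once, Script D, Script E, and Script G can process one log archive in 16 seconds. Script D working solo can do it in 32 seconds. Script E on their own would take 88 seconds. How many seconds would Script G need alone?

352/7 seconds

Combined rate is 1/16 per second.
Known contribution: 1/32 + 1/88 = (11 + 4)/352 = 15/352 per second.
So Script G's rate is 1/16 − 15/352 = 7/352, meaning 352/7 seconds alone.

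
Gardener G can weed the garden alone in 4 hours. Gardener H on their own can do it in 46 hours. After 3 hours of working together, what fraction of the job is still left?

17/92

Combined rate: 1/4 + 1/46 = (23 + 2)/92 = 25/92 per hour.
In 3 hours they complete 3·25/92 = 75/92 of the job.
So 17/92 remains.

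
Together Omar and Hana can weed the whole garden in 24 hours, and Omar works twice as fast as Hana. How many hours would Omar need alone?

Let Hana's rate be r; then Omar's rate is 2r, so together (2 + 1)r = 3r = 1/24.
Thus r = 1/72 per hour.
Hana alone: 72 hours; Omar alone: 36 hours.

36 hours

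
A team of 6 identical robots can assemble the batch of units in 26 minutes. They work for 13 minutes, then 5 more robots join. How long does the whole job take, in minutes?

One robot does 1/156 of the job per minute.
After 13 minutes with 6 robots, 1/2 is done (1/2 left).
With 11 robots the rate is 11/156, so the rest takes 1/2 ÷ 11/156 = 78/11 minutes.
Total = 13 + 78/11 = 221/11 minutes.

221/11 minutes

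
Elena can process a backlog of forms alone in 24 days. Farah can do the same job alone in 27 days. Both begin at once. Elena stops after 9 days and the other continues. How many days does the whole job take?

In the first 9 days the combined rate is 17/216, so 17/24 of the job is done, leaving 7/24.
After Elena leaves the rate is 1/27 per day; the remaining 7/24 takes 63/8 days.
Total = 9 + 63/8 = 135/8 days.

135/8 days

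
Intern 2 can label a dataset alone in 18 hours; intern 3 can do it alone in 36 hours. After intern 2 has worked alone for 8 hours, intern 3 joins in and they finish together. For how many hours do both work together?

20/3 hours

In 8 hours intern 2 does 8/18 = 4/9 of the job, leaving 5/9.
Intern 2 and intern 3 together work at 1/12 per hour, so finishing takes 5/9 ÷ 1/12 = 20/3 hours.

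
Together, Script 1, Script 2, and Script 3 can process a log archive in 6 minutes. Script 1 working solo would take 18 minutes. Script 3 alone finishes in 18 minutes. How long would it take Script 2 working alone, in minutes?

18 minutes

Combined rate is 1/6 per minute.
Known contribution: 1/18 + 1/18 = (1 + 1)/18 = 2/18 = 1/9 per minute.
So Script 2's rate is 1/6 − 1/9 = 1/18, meaning 18 minutes alone.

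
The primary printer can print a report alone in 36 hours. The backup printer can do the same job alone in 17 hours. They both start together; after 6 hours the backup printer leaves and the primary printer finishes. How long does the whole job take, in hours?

396/17 hours

In the first 6 hours the combined rate is 53/612, so 53/102 of the job is done, leaving 49/102.
After the backup printer leaves the rate is 1/36 per hour; the remaining 49/102 takes 294/17 hours.
Total = 6 + 294/17 = 396/17 hours.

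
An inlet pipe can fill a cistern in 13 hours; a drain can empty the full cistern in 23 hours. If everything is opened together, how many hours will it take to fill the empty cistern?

Net rate = 1/13 − 1/23 = (23 − 13)/299 = 10/299 per hour.
Filling time = 1 ÷ (10/299) = 299/10 hours.

299/10 hours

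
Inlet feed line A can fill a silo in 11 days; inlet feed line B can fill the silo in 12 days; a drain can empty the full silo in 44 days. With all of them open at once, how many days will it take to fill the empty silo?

33/5 days

Net rate = 1/11 + 1/12 − 1/44 = (12 + 11 − 3)/132 = 20/132 = 5/33 per day.
Filling time = 1 ÷ (5/33) = 33/5 days.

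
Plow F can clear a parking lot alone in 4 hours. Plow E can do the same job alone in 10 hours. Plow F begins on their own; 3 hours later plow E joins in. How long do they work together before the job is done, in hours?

5/7 hours

In the first 3 hours plow F alone does 3/4 of the job, leaving 1/4.
Once everyone is working, combined rate: 1/4 + 1/10 = (5 + 2)/20 = 7/20 per hour.
Remaining 1/4 at 7/20 per hour takes 5/7 hours.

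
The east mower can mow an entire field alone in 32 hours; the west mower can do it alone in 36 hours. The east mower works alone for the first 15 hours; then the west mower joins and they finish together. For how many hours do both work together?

9 hours

In 15 hours the east mower does 15/32 of the job, leaving 17/32.
The east mower and the west mower together work at 17/288 per hour, so finishing takes 17/32 ÷ 17/288 = 9 hours.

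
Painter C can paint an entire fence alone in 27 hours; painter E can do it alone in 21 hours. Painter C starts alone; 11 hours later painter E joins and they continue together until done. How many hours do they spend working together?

7 hours

In 11 hours painter C does 11/27 of the job, leaving 16/27.
Painter C and painter E together work at 16/189 per hour, so finishing takes 16/27 ÷ 16/189 = 7 hours.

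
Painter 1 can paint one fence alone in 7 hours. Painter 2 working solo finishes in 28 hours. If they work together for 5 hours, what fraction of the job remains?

3/28

Combined rate: 1/7 + 1/28 = (4 + 1)/28 = 5/28 per hour.
In 5 hours they complete 5·5/28 = 25/28 of the job.
So 3/28 remains.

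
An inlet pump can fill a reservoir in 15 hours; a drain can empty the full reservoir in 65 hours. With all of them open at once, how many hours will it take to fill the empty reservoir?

Net rate = 1/15 − 1/65 = (13 − 3)/195 = 10/195 = 2/39 per hour.
Filling time = 1 ÷ (2/39) = 39/2 hours.

39/2 hours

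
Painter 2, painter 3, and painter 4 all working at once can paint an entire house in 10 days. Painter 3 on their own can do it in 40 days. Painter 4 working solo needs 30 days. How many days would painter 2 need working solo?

Combined rate is 1/10 per day.
Known contribution: 1/40 + 1/30 = (3 + 4)/120 = 7/120 per day.
So painter 2's rate is 1/10 − 7/120 = 1/24, meaning 24 days alone.

24 days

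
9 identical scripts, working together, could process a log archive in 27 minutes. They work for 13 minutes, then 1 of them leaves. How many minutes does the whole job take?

115/4 minutes

One script does 1/243 of the job per minute.
After 13 minutes with 9 scripts, 13/27 is done (14/27 left).
With 8 scripts the rate is 8/243, so the rest takes 14/27 ÷ 8/243 = 63/4 minutes.
Total = 13 + 63/4 = 115/4 minutes.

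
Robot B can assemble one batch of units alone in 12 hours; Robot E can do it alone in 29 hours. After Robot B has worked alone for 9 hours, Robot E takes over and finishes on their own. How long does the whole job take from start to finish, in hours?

65/4 hours

In 9 hours Robot B does 9/12 = 3/4 of the job, leaving 1/4.
Robot E works at 1/29 per hour, so finishing takes 1/4 ÷ 1/29 = 29/4 hours.
Total time = 9 + 29/4 = 65/4 hours.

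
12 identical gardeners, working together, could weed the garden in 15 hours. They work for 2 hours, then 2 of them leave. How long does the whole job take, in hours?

88/5 hours

One gardener does 1/180 of the job per hour.
After 2 hours with 12 gardeners, 2/15 is done (13/15 left).
With 10 gardeners the rate is 10/180 = 1/18, so the rest takes 13/15 ÷ 1/18 = 78/5 hours.
Total = 2 + 78/5 = 88/5 hours.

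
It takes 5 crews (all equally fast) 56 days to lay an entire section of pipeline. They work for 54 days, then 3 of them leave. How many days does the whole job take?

59 days

One crew does 1/280 of the job per day.
After 54 days with 5 crews, 27/28 is done (1/28 left).
With 2 crews the rate is 2/280 = 1/140, so the rest takes 1/28 ÷ 1/140 = 5 days.
Total = 54 + 5 = 59 days.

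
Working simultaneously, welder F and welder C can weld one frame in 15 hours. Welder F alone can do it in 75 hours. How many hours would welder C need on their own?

75/4 hours

Combined rate is 1/15 per hour.
Known contribution: 1/75 per hour.
So welder C's rate is 1/15 − 1/75 = 4/75, meaning 75/4 hours alone.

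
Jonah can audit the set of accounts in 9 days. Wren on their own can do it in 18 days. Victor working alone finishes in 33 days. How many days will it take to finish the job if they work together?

Combined rate: 1/9 + 1/18 + 1/33 = (22 + 11 + 6)/198 = 39/198 = 13/66 per day.
Time = 1 ÷ (13/66) = 66/13 days.

66/13 days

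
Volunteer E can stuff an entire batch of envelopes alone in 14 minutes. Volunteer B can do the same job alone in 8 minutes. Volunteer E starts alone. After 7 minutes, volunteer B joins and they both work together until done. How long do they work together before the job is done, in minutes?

In the first 7 minutes volunteer E alone does 7/14 = 1/2 of the job, leaving 1/2.
Once everyone is working, combined rate: 1/14 + 1/8 = (4 + 7)/56 = 11/56 per minute.
Remaining 1/2 at 11/56 per minute takes 28/11 minutes.

28/11 minutes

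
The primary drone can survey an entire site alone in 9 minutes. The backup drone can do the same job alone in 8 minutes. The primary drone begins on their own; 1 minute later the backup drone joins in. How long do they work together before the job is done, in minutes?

64/17 minutes

In the first 1 minute the primary drone alone does 1/9 of the job, leaving 8/9.
Once everyone is working, combined rate: 1/9 + 1/8 = (8 + 9)/72 = 17/72 per minute.
Remaining 8/9 at 17/72 per minute takes 64/17 minutes.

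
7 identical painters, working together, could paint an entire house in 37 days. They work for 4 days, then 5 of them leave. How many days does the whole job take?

One painter does 1/259 of the job per day.
After 4 days with 7 painters, 4/37 is done (33/37 left).
With 2 painters the rate is 2/259, so the rest takes 33/37 ÷ 2/259 = 231/2 days.
Total = 4 + 231/2 = 239/2 days.

239/2 days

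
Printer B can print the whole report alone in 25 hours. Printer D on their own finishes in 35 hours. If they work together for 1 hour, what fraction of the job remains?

Combined rate: 1/25 + 1/35 = (7 + 5)/175 = 12/175 per hour.
In 1 hour they complete 1·12/175 = 12/175 of the job.
So 163/175 remains.

163/175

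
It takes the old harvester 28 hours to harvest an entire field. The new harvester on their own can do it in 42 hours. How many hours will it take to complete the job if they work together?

Combined rate: 1/28 + 1/42 = (3 + 2)/84 = 5/84 per hour.
Time = 1 ÷ (5/84) = 84/5 hours.

84/5 hours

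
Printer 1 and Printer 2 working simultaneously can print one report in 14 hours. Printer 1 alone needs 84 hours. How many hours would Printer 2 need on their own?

Combined rate is 1/14 per hour.
Known contribution: 1/84 per hour.
So Printer 2's rate is 1/14 − 1/84 = 5/84, meaning 84/5 hours alone.

84/5 hours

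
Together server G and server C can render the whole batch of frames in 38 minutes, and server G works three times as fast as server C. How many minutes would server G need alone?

Let server C's rate be r; then server G's rate is 3r, so together (3 + 1)r = 4r = 1/38.
Thus r = 1/152 per minute.
Server C alone: 152 minutes; server G alone: 152/3 minutes.

152/3 minutes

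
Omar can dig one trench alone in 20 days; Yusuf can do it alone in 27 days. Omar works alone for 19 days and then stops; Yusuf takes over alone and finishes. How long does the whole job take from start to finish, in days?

In 19 days Omar does 19/20 of the job, leaving 1/20.
Yusuf works at 1/27 per day, so finishing takes 1/20 ÷ 1/27 = 27/20 days.
Total time = 19 + 27/20 = 407/20 days.

407/20 days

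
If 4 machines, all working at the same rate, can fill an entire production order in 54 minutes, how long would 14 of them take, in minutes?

108/7 minutes

Total work is 4·54 = 216 machine-minutes.
With 14 machines: 216/14 = 108/7 minutes.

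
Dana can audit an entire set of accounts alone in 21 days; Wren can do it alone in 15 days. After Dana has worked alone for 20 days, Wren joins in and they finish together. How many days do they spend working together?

In 20 days Dana does 20/21 of the job, leaving 1/21.
Dana and Wren together work at 4/35 per day, so finishing takes 1/21 ÷ 4/35 = 5/12 days.

5/12 days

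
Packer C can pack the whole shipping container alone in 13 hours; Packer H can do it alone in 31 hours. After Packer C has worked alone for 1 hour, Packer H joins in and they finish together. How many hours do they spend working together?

In 1 hour Packer C does 1/13 of the job, leaving 12/13.
Packer C and Packer H together work at 44/403 per hour, so finishing takes 12/13 ÷ 44/403 = 93/11 hours.

93/11 hours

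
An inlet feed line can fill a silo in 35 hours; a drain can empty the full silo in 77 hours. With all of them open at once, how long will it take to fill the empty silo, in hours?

385/6 hours

Net rate = 1/35 − 1/77 = (11 − 5)/385 = 6/385 per hour.
Filling time = 1 ÷ (6/385) = 385/6 hours.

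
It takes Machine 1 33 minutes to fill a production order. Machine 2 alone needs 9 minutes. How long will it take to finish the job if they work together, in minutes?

99/14 minutes

With two workers the combined time is the product over the sum: 33·9/(33+9) = 297/42 = 99/14 minutes.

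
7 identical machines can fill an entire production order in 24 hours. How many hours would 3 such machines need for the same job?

56 hours

Total work is 7·24 = 168 machine-hours.
With 3 machines: 168/3 = 56 hours.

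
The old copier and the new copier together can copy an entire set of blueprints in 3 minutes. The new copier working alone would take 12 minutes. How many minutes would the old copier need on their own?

Combined rate is 1/3 per minute.
Known contribution: 1/12 per minute.
So the old copier's rate is 1/3 − 1/12 = 1/4, meaning 4 minutes alone.

4 minutes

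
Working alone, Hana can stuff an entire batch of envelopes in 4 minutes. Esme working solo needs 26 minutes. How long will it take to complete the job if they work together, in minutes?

52/15 minutes

Combined rate: 1/4 + 1/26 = (13 + 2)/52 = 15/52 per minute.
Time = 1 ÷ (15/52) = 52/15 minutes.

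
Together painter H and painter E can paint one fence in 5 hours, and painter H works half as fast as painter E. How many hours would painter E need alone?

Let painter E's rate be r; then painter H's rate is (1/2)r, so together (1/2 + 1)r = (3/2)r = 1/5.
Thus r = 2/15 per hour.
Painter E alone: 15/2 hours; painter H alone: 15 hours.

15/2 hours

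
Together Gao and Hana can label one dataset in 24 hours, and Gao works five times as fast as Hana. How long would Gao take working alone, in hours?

Let Hana's rate be r; then Gao's rate is 5r, so together (5 + 1)r = 6r = 1/24.
Thus r = 1/144 per hour.
Hana alone: 144 hours; Gao alone: 144/5 hours.

144/5 hours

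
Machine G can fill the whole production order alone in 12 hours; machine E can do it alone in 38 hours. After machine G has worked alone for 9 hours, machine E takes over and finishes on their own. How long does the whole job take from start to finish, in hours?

In 9 hours machine G does 9/12 = 3/4 of the job, leaving 1/4.
Machine E works at 1/38 per hour, so finishing takes 1/4 ÷ 1/38 = 19/2 hours.
Total time = 9 + 19/2 = 37/2 hours.

37/2 hours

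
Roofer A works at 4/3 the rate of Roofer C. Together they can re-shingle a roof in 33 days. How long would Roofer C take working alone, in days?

Let Roofer C's rate be r; then Roofer A's rate is (4/3)r, so together (4/3 + 1)r = (7/3)r = 1/33.
Thus r = 1/77 per day.
Roofer C alone: 77 days; Roofer A alone: 231/4 days.

77 days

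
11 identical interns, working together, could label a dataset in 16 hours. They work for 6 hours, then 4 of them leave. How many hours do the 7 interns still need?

One intern does 1/176 of the job per hour.
After 6 hours with 11 interns, 3/8 is done (5/8 left).
With 7 interns the rate is 7/176, so the rest takes 5/8 ÷ 7/176 = 110/7 hours.

110/7 hours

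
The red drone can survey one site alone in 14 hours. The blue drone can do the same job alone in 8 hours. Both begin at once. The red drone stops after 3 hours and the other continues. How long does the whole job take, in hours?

In the first 3 hours the combined rate is 11/56, so 33/56 of the job is done, leaving 23/56.
After the red drone leaves the rate is 1/8 per hour; the remaining 23/56 takes 23/7 hours.
Total = 3 + 23/7 = 44/7 hours.

44/7 hours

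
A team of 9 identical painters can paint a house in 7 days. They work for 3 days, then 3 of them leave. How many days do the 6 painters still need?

One painter does 1/63 of the job per day.
After 3 days with 9 painters, 3/7 is done (4/7 left).
With 6 painters the rate is 6/63 = 2/21, so the rest takes 4/7 ÷ 2/21 = 6 days.

6 days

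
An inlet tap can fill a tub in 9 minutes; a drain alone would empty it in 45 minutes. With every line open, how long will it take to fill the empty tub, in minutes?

45/4 minutes

Net rate = 1/9 − 1/45 = (5 − 1)/45 = 4/45 per minute.
Filling time = 1 ÷ (4/45) = 45/4 minutes.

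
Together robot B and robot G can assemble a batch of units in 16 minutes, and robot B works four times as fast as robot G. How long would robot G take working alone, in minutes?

80 minutes

Let robot G's rate be r; then robot B's rate is 4r, so together (4 + 1)r = 5r = 1/16.
Thus r = 1/80 per minute.
Robot G alone: 80 minutes; robot B alone: 20 minutes.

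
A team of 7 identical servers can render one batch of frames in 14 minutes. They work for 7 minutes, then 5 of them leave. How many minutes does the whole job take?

One server does 1/98 of the job per minute.
After 7 minutes with 7 servers, 1/2 is done (1/2 left).
With 2 servers the rate is 2/98 = 1/49, so the rest takes 1/2 ÷ 1/49 = 49/2 minutes.
Total = 7 + 49/2 = 63/2 minutes.

63/2 minutes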